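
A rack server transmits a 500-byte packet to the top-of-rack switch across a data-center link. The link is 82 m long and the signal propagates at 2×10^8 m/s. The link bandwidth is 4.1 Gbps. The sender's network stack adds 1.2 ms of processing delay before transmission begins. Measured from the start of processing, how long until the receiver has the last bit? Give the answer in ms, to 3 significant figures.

1.20 ms

L = 500 × 8 = 4000 bits.
Transmission delay = L/R = 4000 / 4.1e+09 = 0.00097561 ms.
Propagation delay = d/s = 82 m / 200000000 m/s = 0.00041 ms.
Plus processing delay 1.2 ms = 1.2 ms.
Total = 1.20 ms.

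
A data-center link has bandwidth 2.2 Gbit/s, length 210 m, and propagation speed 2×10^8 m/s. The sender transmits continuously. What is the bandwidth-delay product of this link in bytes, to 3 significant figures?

289 bytes

Propagation delay = 210 / 200000000 = 1.05e-06 s.
BDP = R × t_prop = 2200000000 × 1.05e-06 = 2310 bits.
In bytes: 2310/8 = 289 bytes.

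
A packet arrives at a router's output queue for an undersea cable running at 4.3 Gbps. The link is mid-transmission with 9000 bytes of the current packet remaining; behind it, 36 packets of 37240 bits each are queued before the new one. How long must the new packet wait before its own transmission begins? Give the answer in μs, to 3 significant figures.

Each queued packet: L/R = 37240/4300000000 = 8.66047 μs.
36 queued → 311.777 μs.
Plus remaining 72000 bits of current packet: 16.7442 μs.
Queuing delay = 329 μs.

329 μs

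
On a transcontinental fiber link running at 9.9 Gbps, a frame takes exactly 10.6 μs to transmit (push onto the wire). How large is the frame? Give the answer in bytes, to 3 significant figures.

13100 bytes

L = R × t_tx = 9900000000 b/s × 1.06e-05 s = 104940 bits.
In bytes: 104940 / 8 = 13100 bytes.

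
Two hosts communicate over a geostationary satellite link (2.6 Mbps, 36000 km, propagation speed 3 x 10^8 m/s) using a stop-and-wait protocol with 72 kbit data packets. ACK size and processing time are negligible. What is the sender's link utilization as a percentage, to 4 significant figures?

t_tx = L/R = 72000/2600000 = 0.0276923 s.
t_prop = 36000000/300000000 = 0.12 s; RTT = 0.24 s.
Cycle = t_tx + RTT = 0.267692 s.
Utilization = t_tx / cycle = 0.0276923/0.267692 = 10.34 %.

10.34 %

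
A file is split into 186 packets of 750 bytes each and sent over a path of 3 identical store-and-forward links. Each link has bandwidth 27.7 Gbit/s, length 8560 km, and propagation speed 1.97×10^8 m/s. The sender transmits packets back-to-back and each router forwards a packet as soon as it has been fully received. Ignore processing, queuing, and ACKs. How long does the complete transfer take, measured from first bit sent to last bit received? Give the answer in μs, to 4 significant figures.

130400 μs

Per-hop transmission t_tx = L/R = 6000/27700000000 = 0.216606 μs.
Per-hop propagation t_prop = 8560000/197000000 = 43451.8 μs.
Pipeline fill: first packet needs 3·t_tx to clear all hops; remaining 185 packets each add one t_tx.
Total = (3+186-1)·t_tx + 3·t_prop = 188·0.216606 + 3·43451.8 = 130400 μs.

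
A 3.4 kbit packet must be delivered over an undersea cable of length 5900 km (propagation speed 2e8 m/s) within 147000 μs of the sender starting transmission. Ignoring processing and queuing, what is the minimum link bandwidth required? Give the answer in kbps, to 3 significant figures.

28.9 kbps

Propagation delay = 5900000 / 200000000 = 29500 μs.
Transmission budget = 147000 − 29500 = 117500 μs.
R ≥ L / t_tx = 3400 bits / 0.1175 s = 28.9 kbps.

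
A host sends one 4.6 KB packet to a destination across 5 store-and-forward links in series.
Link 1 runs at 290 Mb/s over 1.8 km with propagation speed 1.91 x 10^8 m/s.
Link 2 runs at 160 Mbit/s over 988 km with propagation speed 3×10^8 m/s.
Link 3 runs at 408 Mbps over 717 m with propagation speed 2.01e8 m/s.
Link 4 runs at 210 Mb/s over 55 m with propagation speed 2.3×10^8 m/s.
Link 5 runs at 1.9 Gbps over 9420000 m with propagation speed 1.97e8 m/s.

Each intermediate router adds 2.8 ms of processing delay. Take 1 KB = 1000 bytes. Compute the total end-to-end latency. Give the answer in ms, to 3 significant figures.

L = 36800 bits.
Transmission delays (L/R per hop): 0.126897, 0.23, 0.0901961, 0.175238, 0.0193684 ms; sum = 0.641699 ms.
Propagation delays (d/s per hop): 0.00942408, 3.29333, 0.00356716, 0.00023913, 47.8173 ms; sum = 51.1238 ms.
Processing at 4 router(s): 4 × 2.8 ms = 11.2 ms.
End-to-end = 63.0 ms.

63.0 ms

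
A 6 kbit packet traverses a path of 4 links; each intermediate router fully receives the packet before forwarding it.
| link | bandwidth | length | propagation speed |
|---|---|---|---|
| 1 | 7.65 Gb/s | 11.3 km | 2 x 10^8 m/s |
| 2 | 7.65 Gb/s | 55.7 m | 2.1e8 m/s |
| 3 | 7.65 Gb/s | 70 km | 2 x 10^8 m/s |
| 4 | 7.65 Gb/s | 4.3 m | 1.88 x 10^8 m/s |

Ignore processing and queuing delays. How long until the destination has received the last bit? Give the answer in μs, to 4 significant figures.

409.9 μs

L = 6000 bits.
Transmission delay per hop = L/R = 6000/7650000000 = 0.784314 μs; 4 hops → 3.13725 μs.
Propagation delays (d/s per hop): 56.5, 0.265238, 350, 0.0228723 μs; sum = 406.788 μs.
End-to-end = 409.9 μs.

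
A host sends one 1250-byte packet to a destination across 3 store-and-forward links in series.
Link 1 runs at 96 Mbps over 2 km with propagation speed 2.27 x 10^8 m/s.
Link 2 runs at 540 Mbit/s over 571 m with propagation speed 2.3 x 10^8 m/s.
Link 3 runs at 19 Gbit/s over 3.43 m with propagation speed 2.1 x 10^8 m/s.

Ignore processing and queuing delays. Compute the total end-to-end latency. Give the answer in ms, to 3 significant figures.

0.135 ms

L = 1250 × 8 = 10000 bits.
Transmission delays (L/R per hop): 0.104167, 0.0185185, 0.000526316 ms; sum = 0.123212 ms.
Propagation delays (d/s per hop): 0.00881057, 0.00248261, 1.63333e-05 ms; sum = 0.0113095 ms.
End-to-end = 0.135 ms.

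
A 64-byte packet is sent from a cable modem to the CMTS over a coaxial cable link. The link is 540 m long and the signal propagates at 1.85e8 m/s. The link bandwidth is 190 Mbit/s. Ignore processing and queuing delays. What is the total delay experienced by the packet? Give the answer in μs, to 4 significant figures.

L = 64 × 8 = 512 bits.
Transmission delay = L/R = 512 / 190000000 = 2.69474 μs.
Propagation delay = d/s = 540 m / 185000000 m/s = 2.91892 μs.
Total = 5.614 μs.

5.614 μs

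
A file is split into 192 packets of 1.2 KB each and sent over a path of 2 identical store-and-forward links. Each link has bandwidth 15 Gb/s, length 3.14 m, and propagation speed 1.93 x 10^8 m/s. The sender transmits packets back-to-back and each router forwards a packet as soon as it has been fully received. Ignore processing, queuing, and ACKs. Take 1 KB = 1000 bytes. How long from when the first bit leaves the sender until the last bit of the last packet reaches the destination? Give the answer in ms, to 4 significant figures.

0.1236 ms

Per-hop transmission t_tx = L/R = 9600/15000000000 = 0.00064 ms.
Per-hop propagation t_prop = 3.14/193000000 = 1.62694e-05 ms.
Pipeline fill: first packet needs 2·t_tx to clear all hops; remaining 191 packets each add one t_tx.
Total = (2+192-1)·t_tx + 2·t_prop = 193·0.00064 + 2·1.62694e-05 = 0.1236 ms.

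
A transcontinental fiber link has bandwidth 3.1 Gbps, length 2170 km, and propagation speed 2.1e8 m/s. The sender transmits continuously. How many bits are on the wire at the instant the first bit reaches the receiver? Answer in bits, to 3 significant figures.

32000000 bits

Propagation delay = 2170000 / 210000000 = 0.0103333 s.
BDP = R × t_prop = 3100000000 × 0.0103333 = 32033300 bits.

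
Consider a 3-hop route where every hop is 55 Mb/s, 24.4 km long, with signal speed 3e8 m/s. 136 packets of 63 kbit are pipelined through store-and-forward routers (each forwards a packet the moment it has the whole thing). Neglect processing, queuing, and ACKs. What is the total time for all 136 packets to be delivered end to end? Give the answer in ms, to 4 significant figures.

Per-hop transmission t_tx = L/R = 63000/55000000 = 1.14545 ms.
Per-hop propagation t_prop = 24400/300000000 = 0.0813333 ms.
Pipeline fill: first packet needs 3·t_tx to clear all hops; remaining 135 packets each add one t_tx.
Total = (3+136-1)·t_tx + 3·t_prop = 138·1.14545 + 3·0.0813333 = 158.3 ms.

158.3 ms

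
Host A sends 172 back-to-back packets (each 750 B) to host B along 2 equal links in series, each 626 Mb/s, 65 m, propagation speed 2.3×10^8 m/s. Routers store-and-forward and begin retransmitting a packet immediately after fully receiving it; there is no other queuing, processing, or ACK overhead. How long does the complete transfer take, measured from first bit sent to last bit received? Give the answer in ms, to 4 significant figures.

1.659 ms

Per-hop transmission t_tx = L/R = 6000/626000000 = 0.00958466 ms.
Per-hop propagation t_prop = 65/2.3e+08 = 0.000282609 ms.
Pipeline fill: first packet needs 2·t_tx to clear all hops; remaining 171 packets each add one t_tx.
Total = (2+172-1)·t_tx + 2·t_prop = 173·0.00958466 + 2·0.000282609 = 1.659 ms.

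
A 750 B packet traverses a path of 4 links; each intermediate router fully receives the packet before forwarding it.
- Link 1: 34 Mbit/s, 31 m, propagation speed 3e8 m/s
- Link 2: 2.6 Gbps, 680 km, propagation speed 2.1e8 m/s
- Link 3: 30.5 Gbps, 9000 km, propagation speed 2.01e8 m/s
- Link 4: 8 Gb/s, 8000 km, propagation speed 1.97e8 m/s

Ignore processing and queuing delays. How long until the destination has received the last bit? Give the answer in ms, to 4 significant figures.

L = 750 × 8 = 6000 bits.
Transmission delays (L/R per hop): 0.176471, 0.00230769, 0.000196721, 0.00075 ms; sum = 0.179725 ms.
Propagation delays (d/s per hop): 0.000103333, 3.2381, 44.7761, 40.6091 ms; sum = 88.6235 ms.
End-to-end = 88.80 ms.

88.80 ms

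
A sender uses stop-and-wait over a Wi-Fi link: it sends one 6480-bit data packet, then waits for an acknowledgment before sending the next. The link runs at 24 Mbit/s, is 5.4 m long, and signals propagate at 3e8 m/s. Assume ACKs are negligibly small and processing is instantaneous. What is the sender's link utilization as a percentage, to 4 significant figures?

99.99 %

t_tx = L/R = 6480/24000000 = 0.00027 s.
t_prop = 5.4/300000000 = 1.8e-08 s; RTT = 3.6e-08 s.
Cycle = t_tx + RTT = 0.000270036 s.
Utilization = t_tx / cycle = 0.00027/0.000270036 = 99.99 %.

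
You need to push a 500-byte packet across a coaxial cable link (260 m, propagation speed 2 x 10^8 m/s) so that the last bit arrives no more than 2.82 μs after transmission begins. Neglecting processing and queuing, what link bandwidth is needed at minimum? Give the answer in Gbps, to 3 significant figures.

2.63 Gbps

L = 4000 bits.
Propagation delay = 260 / 200000000 = 1.3 μs.
Transmission budget = 2.82 − 1.3 = 1.52 μs.
R ≥ L / t_tx = 4000 bits / 1.52e-06 s = 2.63 Gbps.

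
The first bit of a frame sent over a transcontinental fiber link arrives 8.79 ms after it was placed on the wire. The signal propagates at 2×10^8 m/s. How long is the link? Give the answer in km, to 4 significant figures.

1758 km

d = s × t_prop = 200000000 × 0.00879 = 1758 km.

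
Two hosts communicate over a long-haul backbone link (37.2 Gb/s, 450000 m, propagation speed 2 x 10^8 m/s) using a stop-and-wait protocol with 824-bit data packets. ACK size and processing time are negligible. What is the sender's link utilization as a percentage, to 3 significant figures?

t_tx = L/R = 824/37200000000 = 2.21505e-08 s.
t_prop = 450000/200000000 = 0.00225 s; RTT = 0.0045 s.
Cycle = t_tx + RTT = 0.00450002 s.
Utilization = t_tx / cycle = 2.21505e-08/0.00450002 = 0.000492 %.

0.000492 %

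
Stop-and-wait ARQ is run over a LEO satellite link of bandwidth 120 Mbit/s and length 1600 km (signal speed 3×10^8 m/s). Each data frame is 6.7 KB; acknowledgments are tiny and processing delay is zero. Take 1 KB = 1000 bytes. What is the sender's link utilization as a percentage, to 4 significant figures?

4.019 %

t_tx = L/R = 53600/120000000 = 0.000446667 s.
t_prop = 1600000/300000000 = 0.00533333 s; RTT = 0.0106667 s.
Cycle = t_tx + RTT = 0.0111133 s.
Utilization = t_tx / cycle = 0.000446667/0.0111133 = 4.019 %.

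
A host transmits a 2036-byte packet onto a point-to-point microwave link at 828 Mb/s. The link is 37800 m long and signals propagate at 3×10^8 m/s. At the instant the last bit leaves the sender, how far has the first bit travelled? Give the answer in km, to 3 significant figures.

5.90 km

t_tx = L/R = 16288/828000000 = 1.96715e-05 s.
Distance = s × t_tx = 300000000 × 1.96715e-05 = 5.90 km.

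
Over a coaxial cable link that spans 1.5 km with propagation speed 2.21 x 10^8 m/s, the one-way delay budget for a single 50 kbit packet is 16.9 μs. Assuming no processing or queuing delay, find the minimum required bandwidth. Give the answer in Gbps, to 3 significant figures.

4.94 Gbps

Propagation delay = 1500 / 221000000 = 6.78733 μs.
Transmission budget = 16.9 − 6.78733 = 10.1127 μs.
R ≥ L / t_tx = 50000 bits / 1.01127e-05 s = 4.94 Gbps.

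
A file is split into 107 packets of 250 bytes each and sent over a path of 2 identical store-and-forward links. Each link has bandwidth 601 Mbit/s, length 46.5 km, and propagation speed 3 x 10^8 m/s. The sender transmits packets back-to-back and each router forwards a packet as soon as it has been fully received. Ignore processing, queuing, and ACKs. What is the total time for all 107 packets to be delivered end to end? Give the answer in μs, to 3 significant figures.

Per-hop transmission t_tx = L/R = 2000/601000000 = 3.32779 μs.
Per-hop propagation t_prop = 46500/300000000 = 155 μs.
Pipeline fill: first packet needs 2·t_tx to clear all hops; remaining 106 packets each add one t_tx.
Total = (2+107-1)·t_tx + 2·t_prop = 108·3.32779 + 2·155 = 669 μs.

669 μs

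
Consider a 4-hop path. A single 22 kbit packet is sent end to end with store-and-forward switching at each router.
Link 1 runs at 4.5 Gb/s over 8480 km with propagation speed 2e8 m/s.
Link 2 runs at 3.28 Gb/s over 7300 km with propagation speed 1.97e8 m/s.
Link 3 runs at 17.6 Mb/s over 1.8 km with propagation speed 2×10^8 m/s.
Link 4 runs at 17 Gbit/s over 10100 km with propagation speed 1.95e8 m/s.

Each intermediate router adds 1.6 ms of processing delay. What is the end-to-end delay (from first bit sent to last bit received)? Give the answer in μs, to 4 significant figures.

L = 22000 bits.
Transmission delays (L/R per hop): 4.88889, 6.70732, 1250, 1.29412 μs; sum = 1262.89 μs.
Propagation delays (d/s per hop): 42400, 37055.8, 9, 51794.9 μs; sum = 131260 μs.
Processing at 3 router(s): 3 × 1.6 ms = 4800 μs.
End-to-end = 137300 μs.

137300 μs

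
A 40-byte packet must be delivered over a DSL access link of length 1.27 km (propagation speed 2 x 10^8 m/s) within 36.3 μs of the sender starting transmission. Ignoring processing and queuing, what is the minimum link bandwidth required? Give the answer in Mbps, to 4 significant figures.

10.68 Mbps

L = 320 bits.
Propagation delay = 1270 / 200000000 = 6.35 μs.
Transmission budget = 36.3 − 6.35 = 29.95 μs.
R ≥ L / t_tx = 320 bits / 2.995e-05 s = 10.68 Mbps.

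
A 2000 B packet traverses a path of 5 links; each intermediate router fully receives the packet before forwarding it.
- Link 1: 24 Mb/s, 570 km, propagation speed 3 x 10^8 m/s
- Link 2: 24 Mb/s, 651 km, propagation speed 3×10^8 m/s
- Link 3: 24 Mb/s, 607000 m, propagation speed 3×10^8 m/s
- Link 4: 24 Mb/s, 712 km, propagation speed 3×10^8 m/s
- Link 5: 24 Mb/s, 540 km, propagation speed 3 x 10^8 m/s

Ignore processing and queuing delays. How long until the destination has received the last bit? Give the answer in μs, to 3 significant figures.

L = 2000 × 8 = 16000 bits.
Transmission delay per hop = L/R = 16000/24000000 = 666.667 μs; 5 hops → 3333.33 μs.
Propagation delays (d/s per hop): 1900, 2170, 2023.33, 2373.33, 1800 μs; sum = 10266.7 μs.
End-to-end = 13600 μs.

13600 μs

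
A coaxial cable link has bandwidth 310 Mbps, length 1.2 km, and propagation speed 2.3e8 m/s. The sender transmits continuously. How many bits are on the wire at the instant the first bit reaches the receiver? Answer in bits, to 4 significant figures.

1617 bits

Propagation delay = 1200 / 2.3e+08 = 5.21739e-06 s.
BDP = R × t_prop = 310000000 × 5.21739e-06 = 1617.39 bits.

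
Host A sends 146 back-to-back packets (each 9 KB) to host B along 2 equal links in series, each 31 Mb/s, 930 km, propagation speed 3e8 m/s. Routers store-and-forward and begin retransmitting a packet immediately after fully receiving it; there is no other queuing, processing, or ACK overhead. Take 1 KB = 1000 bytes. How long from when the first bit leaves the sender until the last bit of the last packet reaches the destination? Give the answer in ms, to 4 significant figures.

347.6 ms

Per-hop transmission t_tx = L/R = 72000/31000000 = 2.32258 ms.
Per-hop propagation t_prop = 930000/300000000 = 3.1 ms.
Pipeline fill: first packet needs 2·t_tx to clear all hops; remaining 145 packets each add one t_tx.
Total = (2+146-1)·t_tx + 2·t_prop = 147·2.32258 + 2·3.1 = 347.6 ms.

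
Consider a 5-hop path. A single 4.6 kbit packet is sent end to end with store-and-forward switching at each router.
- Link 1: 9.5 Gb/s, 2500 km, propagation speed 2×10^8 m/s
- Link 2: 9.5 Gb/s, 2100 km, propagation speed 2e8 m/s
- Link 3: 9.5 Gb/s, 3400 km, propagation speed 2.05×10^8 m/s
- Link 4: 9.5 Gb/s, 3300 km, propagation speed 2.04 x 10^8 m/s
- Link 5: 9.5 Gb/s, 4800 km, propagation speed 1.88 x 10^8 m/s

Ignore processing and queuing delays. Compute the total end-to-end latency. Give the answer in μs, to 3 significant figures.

L = 4600 bits.
Transmission delay per hop = L/R = 4600/9500000000 = 0.484211 μs; 5 hops → 2.42105 μs.
Propagation delays (d/s per hop): 12500, 10500, 16585.4, 16176.5, 25531.9 μs; sum = 81293.8 μs.
End-to-end = 81300 μs.

81300 μs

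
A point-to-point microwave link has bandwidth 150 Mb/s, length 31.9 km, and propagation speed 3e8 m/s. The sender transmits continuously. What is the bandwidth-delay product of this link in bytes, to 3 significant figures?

Propagation delay = 31900 / 300000000 = 0.000106333 s.
BDP = R × t_prop = 150000000 × 0.000106333 = 15950 bits.
In bytes: 15950/8 = 1990 bytes.

1990 bytes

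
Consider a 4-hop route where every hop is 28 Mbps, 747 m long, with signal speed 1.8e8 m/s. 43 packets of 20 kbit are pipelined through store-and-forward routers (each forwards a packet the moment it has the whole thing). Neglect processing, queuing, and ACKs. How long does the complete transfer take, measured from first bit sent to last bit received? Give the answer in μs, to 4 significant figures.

Per-hop transmission t_tx = L/R = 20000/28000000 = 714.286 μs.
Per-hop propagation t_prop = 747/180000000 = 4.15 μs.
Pipeline fill: first packet needs 4·t_tx to clear all hops; remaining 42 packets each add one t_tx.
Total = (4+43-1)·t_tx + 4·t_prop = 46·714.286 + 4·4.15 = 32870 μs.

32870 μs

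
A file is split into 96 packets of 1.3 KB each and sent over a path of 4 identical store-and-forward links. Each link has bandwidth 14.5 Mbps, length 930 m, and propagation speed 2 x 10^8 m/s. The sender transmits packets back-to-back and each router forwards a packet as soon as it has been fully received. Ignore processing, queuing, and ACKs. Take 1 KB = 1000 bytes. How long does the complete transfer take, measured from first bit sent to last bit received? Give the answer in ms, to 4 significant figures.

Per-hop transmission t_tx = L/R = 10400/14500000 = 0.717241 ms.
Per-hop propagation t_prop = 930/200000000 = 0.00465 ms.
Pipeline fill: first packet needs 4·t_tx to clear all hops; remaining 95 packets each add one t_tx.
Total = (4+96-1)·t_tx + 4·t_prop = 99·0.717241 + 4·0.00465 = 71.03 ms.

71.03 ms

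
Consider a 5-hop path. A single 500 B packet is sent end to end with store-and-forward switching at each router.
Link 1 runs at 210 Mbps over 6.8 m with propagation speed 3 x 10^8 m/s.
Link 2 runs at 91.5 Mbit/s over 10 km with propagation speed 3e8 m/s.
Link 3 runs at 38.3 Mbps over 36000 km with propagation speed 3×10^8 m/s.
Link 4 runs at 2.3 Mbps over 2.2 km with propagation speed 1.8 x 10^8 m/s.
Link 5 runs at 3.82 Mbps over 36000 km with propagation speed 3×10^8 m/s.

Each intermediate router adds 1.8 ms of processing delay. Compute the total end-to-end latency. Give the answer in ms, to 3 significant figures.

L = 500 × 8 = 4000 bits.
Transmission delays (L/R per hop): 0.0190476, 0.0437158, 0.104439, 1.73913, 1.04712 ms; sum = 2.95345 ms.
Propagation delays (d/s per hop): 2.26667e-05, 0.0333333, 120, 0.0122222, 120 ms; sum = 240.046 ms.
Processing at 4 router(s): 4 × 1.8 ms = 7.2 ms.
End-to-end = 250 ms.

250 ms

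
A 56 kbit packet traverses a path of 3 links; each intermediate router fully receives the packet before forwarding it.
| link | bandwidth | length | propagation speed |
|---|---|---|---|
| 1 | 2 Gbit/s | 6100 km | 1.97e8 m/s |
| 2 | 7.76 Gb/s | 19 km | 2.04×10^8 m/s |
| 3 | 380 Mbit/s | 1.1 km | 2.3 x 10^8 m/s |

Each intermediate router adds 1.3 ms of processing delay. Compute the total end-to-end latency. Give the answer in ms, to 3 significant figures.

L = 56000 bits.
Transmission delays (L/R per hop): 0.028, 0.00721649, 0.147368 ms; sum = 0.182585 ms.
Propagation delays (d/s per hop): 30.9645, 0.0931373, 0.00478261 ms; sum = 31.0624 ms.
Processing at 2 router(s): 2 × 1.3 ms = 2.6 ms.
End-to-end = 33.8 ms.

33.8 ms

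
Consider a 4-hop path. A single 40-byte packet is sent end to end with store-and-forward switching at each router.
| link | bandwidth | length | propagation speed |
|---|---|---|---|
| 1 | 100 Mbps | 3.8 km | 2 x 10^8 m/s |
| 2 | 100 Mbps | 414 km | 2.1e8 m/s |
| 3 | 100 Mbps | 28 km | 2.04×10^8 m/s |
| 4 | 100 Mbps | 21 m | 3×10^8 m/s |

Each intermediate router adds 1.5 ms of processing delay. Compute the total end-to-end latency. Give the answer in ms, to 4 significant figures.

6.641 ms

L = 40 × 8 = 320 bits.
Transmission delay per hop = L/R = 320/100000000 = 0.0032 ms; 4 hops → 0.0128 ms.
Propagation delays (d/s per hop): 0.019, 1.97143, 0.137255, 7e-05 ms; sum = 2.12775 ms.
Processing at 3 router(s): 3 × 1.5 ms = 4.5 ms.
End-to-end = 6.641 ms.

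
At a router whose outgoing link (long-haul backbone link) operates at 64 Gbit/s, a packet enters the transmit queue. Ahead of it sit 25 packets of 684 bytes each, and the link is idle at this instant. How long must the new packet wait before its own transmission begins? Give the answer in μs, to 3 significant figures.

2.14 μs

Each queued packet: L/R = 5472/64000000000 = 0.0855 μs.
25 queued → 2.1375 μs.
Queuing delay = 2.14 μs.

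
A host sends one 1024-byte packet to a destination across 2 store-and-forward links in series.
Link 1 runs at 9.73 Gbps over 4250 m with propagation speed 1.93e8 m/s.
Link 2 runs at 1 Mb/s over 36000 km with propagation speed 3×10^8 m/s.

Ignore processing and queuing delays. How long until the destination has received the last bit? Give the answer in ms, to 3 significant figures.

L = 1024 × 8 = 8192 bits.
Transmission delays (L/R per hop): 0.000841932, 8.192 ms; sum = 8.19284 ms.
Propagation delays (d/s per hop): 0.0220207, 120 ms; sum = 120.022 ms.
End-to-end = 128 ms.

128 ms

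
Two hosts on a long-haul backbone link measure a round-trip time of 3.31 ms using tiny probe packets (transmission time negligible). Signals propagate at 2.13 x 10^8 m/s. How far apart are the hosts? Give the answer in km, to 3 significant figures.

One-way propagation = RTT/2 = 1.655 ms.
d = s × t = 213000000 × 0.001655 = 353 km.

353 km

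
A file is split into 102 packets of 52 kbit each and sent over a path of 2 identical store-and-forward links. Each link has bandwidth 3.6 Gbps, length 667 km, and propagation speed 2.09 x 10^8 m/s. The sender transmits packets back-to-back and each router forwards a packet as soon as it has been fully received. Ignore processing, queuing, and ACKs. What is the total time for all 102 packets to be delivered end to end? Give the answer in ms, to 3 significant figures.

7.87 ms

Per-hop transmission t_tx = L/R = 52000/3600000000 = 0.0144444 ms.
Per-hop propagation t_prop = 667000/209000000 = 3.19139 ms.
Pipeline fill: first packet needs 2·t_tx to clear all hops; remaining 101 packets each add one t_tx.
Total = (2+102-1)·t_tx + 2·t_prop = 103·0.0144444 + 2·3.19139 = 7.87 ms.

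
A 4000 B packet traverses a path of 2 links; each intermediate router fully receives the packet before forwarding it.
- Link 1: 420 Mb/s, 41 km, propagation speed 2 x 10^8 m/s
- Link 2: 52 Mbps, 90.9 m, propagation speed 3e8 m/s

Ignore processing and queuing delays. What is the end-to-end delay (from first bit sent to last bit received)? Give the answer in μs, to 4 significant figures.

896.9 μs

L = 4000 × 8 = 32000 bits.
Transmission delays (L/R per hop): 76.1905, 615.385 μs; sum = 691.575 μs.
Propagation delays (d/s per hop): 205, 0.303 μs; sum = 205.303 μs.
End-to-end = 896.9 μs.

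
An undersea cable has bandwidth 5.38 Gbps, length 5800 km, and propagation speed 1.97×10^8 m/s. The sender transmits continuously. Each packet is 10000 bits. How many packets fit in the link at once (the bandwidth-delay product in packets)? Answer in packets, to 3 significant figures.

15800 packets

Propagation delay = 5800000 / 197000000 = 0.0294416 s.
BDP = R × t_prop = 5380000000 × 0.0294416 = 158396000 bits.
In packets of 10000 bits: 15800 packets.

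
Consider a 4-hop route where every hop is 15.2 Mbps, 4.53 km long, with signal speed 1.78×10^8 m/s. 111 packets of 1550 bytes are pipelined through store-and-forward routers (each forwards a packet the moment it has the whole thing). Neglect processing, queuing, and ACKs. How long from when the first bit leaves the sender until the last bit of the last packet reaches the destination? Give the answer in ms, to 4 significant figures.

93.10 ms

Per-hop transmission t_tx = L/R = 12400/15200000 = 0.815789 ms.
Per-hop propagation t_prop = 4530/178000000 = 0.0254494 ms.
Pipeline fill: first packet needs 4·t_tx to clear all hops; remaining 110 packets each add one t_tx.
Total = (4+111-1)·t_tx + 4·t_prop = 114·0.815789 + 4·0.0254494 = 93.10 ms.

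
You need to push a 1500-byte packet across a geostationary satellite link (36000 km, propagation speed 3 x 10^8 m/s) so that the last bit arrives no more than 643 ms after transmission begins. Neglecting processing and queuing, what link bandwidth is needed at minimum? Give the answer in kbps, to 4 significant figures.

22.94 kbps

L = 12000 bits.
Propagation delay = 36000000 / 300000000 = 120 ms.
Transmission budget = 643 − 120 = 523 ms.
R ≥ L / t_tx = 12000 bits / 0.523 s = 22.94 kbps.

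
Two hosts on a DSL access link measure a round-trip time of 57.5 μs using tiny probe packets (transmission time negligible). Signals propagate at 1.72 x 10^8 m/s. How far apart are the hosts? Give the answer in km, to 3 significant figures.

One-way propagation = RTT/2 = 28.75 μs.
d = s × t = 172000000 × 2.875e-05 = 4.95 km.

4.95 km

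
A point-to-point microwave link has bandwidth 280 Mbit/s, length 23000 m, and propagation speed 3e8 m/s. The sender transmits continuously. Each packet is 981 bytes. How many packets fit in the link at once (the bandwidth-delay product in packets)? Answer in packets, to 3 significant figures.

Propagation delay = 23000 / 300000000 = 7.66667e-05 s.
BDP = R × t_prop = 280000000 × 7.66667e-05 = 21466.7 bits.
In packets of 7848 bits: 2.74 packets.

2.74 packets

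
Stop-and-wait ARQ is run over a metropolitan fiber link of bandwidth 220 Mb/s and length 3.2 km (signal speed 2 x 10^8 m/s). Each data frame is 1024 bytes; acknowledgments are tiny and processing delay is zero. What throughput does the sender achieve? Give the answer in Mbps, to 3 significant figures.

118 Mbps

t_tx = L/R = 8192/220000000 = 3.72364e-05 s.
t_prop = 3200/200000000 = 1.6e-05 s; RTT = 3.2e-05 s.
Cycle = t_tx + RTT = 6.92364e-05 s.
Throughput = L / cycle = 8192 / 6.92364e-05 = 118 Mbps.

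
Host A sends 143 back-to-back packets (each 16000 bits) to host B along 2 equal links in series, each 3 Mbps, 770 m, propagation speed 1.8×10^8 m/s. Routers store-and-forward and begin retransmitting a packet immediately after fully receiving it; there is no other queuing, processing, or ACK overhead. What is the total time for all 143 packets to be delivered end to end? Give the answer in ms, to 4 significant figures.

768.0 ms

Per-hop transmission t_tx = L/R = 16000/3000000 = 5.33333 ms.
Per-hop propagation t_prop = 770/180000000 = 0.00427778 ms.
Pipeline fill: first packet needs 2·t_tx to clear all hops; remaining 142 packets each add one t_tx.
Total = (2+143-1)·t_tx + 2·t_prop = 144·5.33333 + 2·0.00427778 = 768.0 ms.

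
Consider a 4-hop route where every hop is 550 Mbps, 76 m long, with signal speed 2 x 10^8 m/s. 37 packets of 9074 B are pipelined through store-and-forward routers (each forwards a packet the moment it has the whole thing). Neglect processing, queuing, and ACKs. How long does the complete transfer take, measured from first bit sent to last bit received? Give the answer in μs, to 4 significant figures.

Per-hop transmission t_tx = L/R = 72592/550000000 = 131.985 μs.
Per-hop propagation t_prop = 76/200000000 = 0.38 μs.
Pipeline fill: first packet needs 4·t_tx to clear all hops; remaining 36 packets each add one t_tx.
Total = (4+37-1)·t_tx + 4·t_prop = 40·131.985 + 4·0.38 = 5281 μs.

5281 μs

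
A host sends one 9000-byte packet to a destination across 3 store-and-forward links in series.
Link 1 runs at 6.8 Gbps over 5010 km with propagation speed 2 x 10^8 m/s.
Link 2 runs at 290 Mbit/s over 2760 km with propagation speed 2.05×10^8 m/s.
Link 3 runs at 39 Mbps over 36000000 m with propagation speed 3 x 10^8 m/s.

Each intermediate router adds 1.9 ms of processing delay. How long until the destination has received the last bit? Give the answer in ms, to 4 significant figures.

L = 9000 × 8 = 72000 bits.
Transmission delays (L/R per hop): 0.0105882, 0.248276, 1.84615 ms; sum = 2.10502 ms.
Propagation delays (d/s per hop): 25.05, 13.4634, 120 ms; sum = 158.513 ms.
Processing at 2 router(s): 2 × 1.9 ms = 3.8 ms.
End-to-end = 164.4 ms.

164.4 ms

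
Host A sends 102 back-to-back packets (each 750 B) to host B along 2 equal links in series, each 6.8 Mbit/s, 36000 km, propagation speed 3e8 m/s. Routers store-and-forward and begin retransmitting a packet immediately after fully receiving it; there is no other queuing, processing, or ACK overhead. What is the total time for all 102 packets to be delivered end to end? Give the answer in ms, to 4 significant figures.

330.9 ms

Per-hop transmission t_tx = L/R = 6000/6800000 = 0.882353 ms.
Per-hop propagation t_prop = 36000000/300000000 = 120 ms.
Pipeline fill: first packet needs 2·t_tx to clear all hops; remaining 101 packets each add one t_tx.
Total = (2+102-1)·t_tx + 2·t_prop = 103·0.882353 + 2·120 = 330.9 ms.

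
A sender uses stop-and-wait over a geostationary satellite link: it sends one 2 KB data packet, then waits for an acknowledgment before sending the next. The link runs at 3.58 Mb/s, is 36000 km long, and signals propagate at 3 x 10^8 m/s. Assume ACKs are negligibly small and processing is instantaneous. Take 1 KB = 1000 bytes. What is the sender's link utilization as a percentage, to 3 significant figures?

1.83 %

t_tx = L/R = 16000/3580000 = 0.00446927 s.
t_prop = 36000000/300000000 = 0.12 s; RTT = 0.24 s.
Cycle = t_tx + RTT = 0.244469 s.
Utilization = t_tx / cycle = 0.00446927/0.244469 = 1.83 %.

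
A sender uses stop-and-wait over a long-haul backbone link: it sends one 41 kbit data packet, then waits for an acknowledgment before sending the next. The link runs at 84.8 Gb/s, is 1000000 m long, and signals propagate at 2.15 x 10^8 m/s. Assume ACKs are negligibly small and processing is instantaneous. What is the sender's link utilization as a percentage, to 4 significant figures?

t_tx = L/R = 41000/84800000000 = 4.83491e-07 s.
t_prop = 1000000/215000000 = 0.00465116 s; RTT = 0.00930233 s.
Cycle = t_tx + RTT = 0.00930281 s.
Utilization = t_tx / cycle = 4.83491e-07/0.00930281 = 0.005197 %.

0.005197 %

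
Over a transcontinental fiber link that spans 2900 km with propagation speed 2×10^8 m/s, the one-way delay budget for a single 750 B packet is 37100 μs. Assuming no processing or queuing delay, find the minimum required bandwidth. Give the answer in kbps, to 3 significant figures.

L = 6000 bits.
Propagation delay = 2900000 / 200000000 = 14500 μs.
Transmission budget = 37100 − 14500 = 22600 μs.
R ≥ L / t_tx = 6000 bits / 0.0226 s = 265 kbps.

265 kbps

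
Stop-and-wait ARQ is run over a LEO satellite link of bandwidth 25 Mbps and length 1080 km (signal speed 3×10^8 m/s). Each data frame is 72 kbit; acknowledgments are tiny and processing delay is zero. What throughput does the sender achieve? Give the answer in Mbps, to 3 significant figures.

t_tx = L/R = 72000/25000000 = 0.00288 s.
t_prop = 1080000/300000000 = 0.0036 s; RTT = 0.0072 s.
Cycle = t_tx + RTT = 0.01008 s.
Throughput = L / cycle = 72000 / 0.01008 = 7.14 Mbps.

7.14 Mbps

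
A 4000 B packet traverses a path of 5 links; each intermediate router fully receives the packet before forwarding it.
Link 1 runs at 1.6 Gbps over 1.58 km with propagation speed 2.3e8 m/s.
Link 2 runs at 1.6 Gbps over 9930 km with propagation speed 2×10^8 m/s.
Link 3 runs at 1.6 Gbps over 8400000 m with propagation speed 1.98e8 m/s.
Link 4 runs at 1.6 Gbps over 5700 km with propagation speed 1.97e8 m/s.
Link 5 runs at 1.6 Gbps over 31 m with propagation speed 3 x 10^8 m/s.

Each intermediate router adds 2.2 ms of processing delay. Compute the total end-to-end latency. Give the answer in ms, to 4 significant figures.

129.9 ms

L = 4000 × 8 = 32000 bits.
Transmission delay per hop = L/R = 32000/1600000000 = 0.02 ms; 5 hops → 0.1 ms.
Propagation delays (d/s per hop): 0.00686957, 49.65, 42.4242, 28.934, 0.000103333 ms; sum = 121.015 ms.
Processing at 4 router(s): 4 × 2.2 ms = 8.8 ms.
End-to-end = 129.9 ms.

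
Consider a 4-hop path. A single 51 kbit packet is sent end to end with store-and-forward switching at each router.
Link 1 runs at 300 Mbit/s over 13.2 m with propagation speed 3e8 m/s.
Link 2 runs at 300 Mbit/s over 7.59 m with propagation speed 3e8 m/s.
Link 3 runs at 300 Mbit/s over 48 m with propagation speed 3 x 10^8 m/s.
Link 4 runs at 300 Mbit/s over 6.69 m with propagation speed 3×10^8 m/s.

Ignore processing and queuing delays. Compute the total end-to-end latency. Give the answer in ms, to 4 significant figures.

L = 51000 bits.
Transmission delay per hop = L/R = 51000/300000000 = 0.17 ms; 4 hops → 0.68 ms.
Propagation delays (d/s per hop): 4.4e-05, 2.53e-05, 0.00016, 2.23e-05 ms; sum = 0.0002516 ms.
End-to-end = 0.6803 ms.

0.6803 ms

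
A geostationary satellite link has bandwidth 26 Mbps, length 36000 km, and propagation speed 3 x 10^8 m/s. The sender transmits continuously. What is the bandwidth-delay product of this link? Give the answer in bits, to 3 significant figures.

Propagation delay = 36000000 / 300000000 = 0.12 s.
BDP = R × t_prop = 26000000 × 0.12 = 3120000 bits.

3120000 bits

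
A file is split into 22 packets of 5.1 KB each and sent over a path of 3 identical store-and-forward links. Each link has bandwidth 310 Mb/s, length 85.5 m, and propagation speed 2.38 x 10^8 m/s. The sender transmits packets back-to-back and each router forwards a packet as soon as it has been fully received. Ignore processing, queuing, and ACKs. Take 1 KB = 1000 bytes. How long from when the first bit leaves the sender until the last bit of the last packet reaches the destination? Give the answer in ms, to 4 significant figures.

Per-hop transmission t_tx = L/R = 40800/310000000 = 0.131613 ms.
Per-hop propagation t_prop = 85.5/238000000 = 0.000359244 ms.
Pipeline fill: first packet needs 3·t_tx to clear all hops; remaining 21 packets each add one t_tx.
Total = (3+22-1)·t_tx + 3·t_prop = 24·0.131613 + 3·0.000359244 = 3.160 ms.

3.160 ms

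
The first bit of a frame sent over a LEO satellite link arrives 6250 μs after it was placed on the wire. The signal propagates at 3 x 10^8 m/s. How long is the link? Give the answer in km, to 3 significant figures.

d = s × t_prop = 300000000 × 0.00625 = 1880 km.

1880 km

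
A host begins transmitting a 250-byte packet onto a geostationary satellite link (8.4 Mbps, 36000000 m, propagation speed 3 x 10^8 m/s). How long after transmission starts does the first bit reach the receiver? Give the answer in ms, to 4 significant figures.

120.0 ms

First bit experiences only propagation delay: d/s = 36000000/300000000 = 120.0 ms.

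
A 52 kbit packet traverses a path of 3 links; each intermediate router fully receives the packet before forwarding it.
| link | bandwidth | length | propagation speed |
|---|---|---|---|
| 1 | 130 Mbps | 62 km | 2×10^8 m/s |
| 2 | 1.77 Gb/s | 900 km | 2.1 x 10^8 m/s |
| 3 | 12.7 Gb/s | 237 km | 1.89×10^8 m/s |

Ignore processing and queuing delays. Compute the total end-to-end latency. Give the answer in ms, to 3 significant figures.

L = 52000 bits.
Transmission delays (L/R per hop): 0.4, 0.0293785, 0.00409449 ms; sum = 0.433473 ms.
Propagation delays (d/s per hop): 0.31, 4.28571, 1.25397 ms; sum = 5.84968 ms.
End-to-end = 6.28 ms.

6.28 ms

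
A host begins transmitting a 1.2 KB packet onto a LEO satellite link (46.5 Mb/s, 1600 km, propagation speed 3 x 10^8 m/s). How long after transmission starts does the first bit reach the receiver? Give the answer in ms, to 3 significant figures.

First bit experiences only propagation delay: d/s = 1600000/300000000 = 5.33 ms.

5.33 ms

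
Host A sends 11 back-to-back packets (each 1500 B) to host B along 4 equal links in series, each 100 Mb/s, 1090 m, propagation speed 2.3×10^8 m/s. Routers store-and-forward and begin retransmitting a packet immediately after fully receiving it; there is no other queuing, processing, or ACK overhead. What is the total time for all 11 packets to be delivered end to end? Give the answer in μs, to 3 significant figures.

1700 μs

Per-hop transmission t_tx = L/R = 12000/100000000 = 120 μs.
Per-hop propagation t_prop = 1090/2.3e+08 = 4.73913 μs.
Pipeline fill: first packet needs 4·t_tx to clear all hops; remaining 10 packets each add one t_tx.
Total = (4+11-1)·t_tx + 4·t_prop = 14·120 + 4·4.73913 = 1700 μs.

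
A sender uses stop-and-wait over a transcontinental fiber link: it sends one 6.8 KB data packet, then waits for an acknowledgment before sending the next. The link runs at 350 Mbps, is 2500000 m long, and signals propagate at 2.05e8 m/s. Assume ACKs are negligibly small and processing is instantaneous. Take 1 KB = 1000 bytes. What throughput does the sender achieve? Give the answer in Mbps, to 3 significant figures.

2.22 Mbps

t_tx = L/R = 54400/350000000 = 0.000155429 s.
t_prop = 2500000/2.05e+08 = 0.0121951 s; RTT = 0.0243902 s.
Cycle = t_tx + RTT = 0.0245457 s.
Throughput = L / cycle = 54400 / 0.0245457 = 2.22 Mbps.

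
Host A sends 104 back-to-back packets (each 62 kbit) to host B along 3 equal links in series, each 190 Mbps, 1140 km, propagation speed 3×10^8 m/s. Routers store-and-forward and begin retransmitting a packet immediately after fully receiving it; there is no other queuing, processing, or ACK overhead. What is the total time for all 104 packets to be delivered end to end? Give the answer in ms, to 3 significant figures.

46.0 ms

Per-hop transmission t_tx = L/R = 62000/190000000 = 0.326316 ms.
Per-hop propagation t_prop = 1140000/300000000 = 3.8 ms.
Pipeline fill: first packet needs 3·t_tx to clear all hops; remaining 103 packets each add one t_tx.
Total = (3+104-1)·t_tx + 3·t_prop = 106·0.326316 + 3·3.8 = 46.0 ms.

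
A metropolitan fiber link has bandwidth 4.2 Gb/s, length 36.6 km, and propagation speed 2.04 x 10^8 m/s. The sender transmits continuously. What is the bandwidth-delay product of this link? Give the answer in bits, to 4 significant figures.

Propagation delay = 36600 / 204000000 = 0.000179412 s.
BDP = R × t_prop = 4200000000 × 0.000179412 = 753529 bits.

753500 bits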